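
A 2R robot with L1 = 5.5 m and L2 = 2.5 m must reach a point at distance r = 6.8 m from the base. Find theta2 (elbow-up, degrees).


cos(theta2) = (r^2 - L1^2 - L2^2) / (2*L1*L2)
cos(theta2) = (46.24 - 30.25 - 6.25) / 27.5
cos(theta2) = 0.354182
theta2 = 69.2567 degrees


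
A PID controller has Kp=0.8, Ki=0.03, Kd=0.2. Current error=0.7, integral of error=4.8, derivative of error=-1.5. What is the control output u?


u = Kp*e + Ki*int(e) + Kd*de/dt
= 0.8*0.7 + 0.03*4.8 + 0.2*(-1.5)
= 0.56 + 0.144 + -0.3
= 0.404


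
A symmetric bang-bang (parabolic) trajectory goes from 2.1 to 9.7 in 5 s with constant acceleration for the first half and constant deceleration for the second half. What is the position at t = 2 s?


Symmetric rest-to-rest: each phase covers (pf-p0)/2 in time T/2. 0.5*a*(T/2)^2 = (pf-p0)/2 => a = 4*(pf-p0)/T^2
a = 4*(9.7-2.1)/5^2 = 1.216
t = 2 is in the acceleration phase (t <= T/2).
p = p0 + 0.5*a*t^2 = 2.1 + 0.5*1.216*2^2
= 4.532


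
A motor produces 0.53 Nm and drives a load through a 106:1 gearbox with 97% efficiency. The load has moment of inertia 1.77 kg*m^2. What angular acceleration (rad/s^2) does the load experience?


tau_out = tau_motor * N * eta
= 0.53 * 106 * 0.97 = 54.4946 Nm
alpha = tau_out / I = 54.4946 / 1.77
= 30.7879 rad/s^2


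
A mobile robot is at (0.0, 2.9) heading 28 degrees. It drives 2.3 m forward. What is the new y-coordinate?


y_new = y0 + d*sin(theta)
= 2.9 + 2.3*sin(28)
= 2.9 + 1.0798
= 3.9798


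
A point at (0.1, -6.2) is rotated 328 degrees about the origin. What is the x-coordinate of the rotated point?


x' = x*cos(theta) - y*sin(theta)
cos(328 deg) = 0.848, sin(328 deg) = -0.5299
x' = 0.1 * 0.848 - -6.2 * -0.5299
= 0.0848 - 3.2855
= -3.2007


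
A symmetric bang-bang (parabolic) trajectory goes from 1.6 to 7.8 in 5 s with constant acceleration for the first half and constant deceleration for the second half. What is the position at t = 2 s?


Symmetric rest-to-rest: each phase covers (pf-p0)/2 in time T/2. 0.5*a*(T/2)^2 = (pf-p0)/2 => a = 4*(pf-p0)/T^2
a = 4*(7.8-1.6)/5^2 = 0.992
t = 2 is in the acceleration phase (t <= T/2).
p = p0 + 0.5*a*t^2 = 1.6 + 0.5*0.992*2^2
= 3.584


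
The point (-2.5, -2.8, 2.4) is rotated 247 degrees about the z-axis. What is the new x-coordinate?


Rotation about z-axis: x' = x*cos(theta) - y*sin(theta)
= -2.5 * -0.3907 - -2.8 * -0.9205
= -1.6006


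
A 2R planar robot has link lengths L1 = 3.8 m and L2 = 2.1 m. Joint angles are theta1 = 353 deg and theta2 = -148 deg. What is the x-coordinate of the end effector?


Convert angles to radians: theta1 = 6.161, theta2 = -2.5831
x = L1*cos(theta1) + L2*cos(theta1+theta2)
x = 3.7717 + -1.9032
x = 1.8684


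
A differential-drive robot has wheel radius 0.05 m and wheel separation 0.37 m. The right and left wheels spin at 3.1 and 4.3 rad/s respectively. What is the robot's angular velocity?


vR = r*wR = 0.05*3.1 = 0.155 m/s
vL = r*wL = 0.05*4.3 = 0.215 m/s
v = (vR+vL)/2 = 0.185 m/s
omega = (vR-vL)/L = -0.1622 rad/s
angular velocity = -0.1622 rad/s


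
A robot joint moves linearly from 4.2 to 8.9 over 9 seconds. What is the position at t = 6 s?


s = t/T = 6/9 = 0.6667
p(t) = p0 + (pf-p0)*s
= 4.2 + (8.9 - 4.2) * 0.6667
= 7.3333


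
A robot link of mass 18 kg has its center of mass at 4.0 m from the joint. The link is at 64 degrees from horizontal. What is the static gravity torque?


tau = m*g*L*cos(angle)
= 18 * 9.81 * 4.0 * cos(64 deg)
= 18 * 9.81 * 4.0 * 0.4384
= 309.6303 Nm


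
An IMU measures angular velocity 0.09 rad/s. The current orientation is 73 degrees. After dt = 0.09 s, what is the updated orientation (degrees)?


delta_theta = w * dt = 0.09 * 0.09 = 0.0081 rad
= 0.4641 deg
theta_new = 73 + 0.4641 = 73.4641 deg


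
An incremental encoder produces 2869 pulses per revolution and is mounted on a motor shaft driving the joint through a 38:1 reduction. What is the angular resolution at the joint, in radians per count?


counts per rev = 2869
effective counts at joint = 2869 * 38 = 109022
resolution = 2*pi / 109022
= 5.7632e-05 rad/count


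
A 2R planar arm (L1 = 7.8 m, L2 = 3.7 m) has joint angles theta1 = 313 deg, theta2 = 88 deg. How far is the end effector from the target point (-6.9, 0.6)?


End effector via forward kinematics:
x = L1*cos(t1) + L2*cos(t1+t2) = 8.112
y = L1*sin(t1) + L2*sin(t1+t2) = -3.2771
Distance to target:
d = sqrt((-6.9 - 8.112)^2 + (0.6 - -3.2771)^2)
= sqrt(225.3605 + 15.0322)
= 15.5046 m


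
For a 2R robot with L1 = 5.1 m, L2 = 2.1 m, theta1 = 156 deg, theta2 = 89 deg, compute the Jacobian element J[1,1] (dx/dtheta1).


J[1,1] = -L1*sin(t1) - L2*sin(t1+t2)
= -5.1*sin(156) - 2.1*sin(245)
= -0.1711


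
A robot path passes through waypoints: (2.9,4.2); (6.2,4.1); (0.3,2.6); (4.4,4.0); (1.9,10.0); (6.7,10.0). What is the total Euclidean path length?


Segment lengths:
  seg1 = sqrt((3.3)^2 + (-0.1)^2) = 3.3015
  seg2 = sqrt((-5.9)^2 + (-1.5)^2) = 6.0877
  seg3 = sqrt((4.1)^2 + (1.4)^2) = 4.3324
  seg4 = sqrt((-2.5)^2 + (6.0)^2) = 6.5
  seg5 = sqrt((4.8)^2 + (0.0)^2) = 4.8
Total = 25.0216


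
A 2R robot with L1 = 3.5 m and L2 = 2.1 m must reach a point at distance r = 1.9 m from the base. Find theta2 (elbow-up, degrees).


cos(theta2) = (r^2 - L1^2 - L2^2) / (2*L1*L2)
cos(theta2) = (3.61 - 12.25 - 4.41) / 14.7
cos(theta2) = -0.887755
theta2 = 152.5925 degrees


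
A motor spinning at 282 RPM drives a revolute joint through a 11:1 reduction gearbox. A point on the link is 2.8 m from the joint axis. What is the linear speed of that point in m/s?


omega_motor = 282 * 2*pi/60 = 29.531 rad/s
omega_joint = omega_motor / 11 = 2.6846 rad/s
v = omega_joint * r = 2.6846 * 2.8
= 7.517 m/s


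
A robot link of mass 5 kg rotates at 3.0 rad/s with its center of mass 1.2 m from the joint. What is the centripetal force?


F = m * omega^2 * r
= 5 * 3.0^2 * 1.2
= 5 * 9.0 * 1.2
= 54.0 N


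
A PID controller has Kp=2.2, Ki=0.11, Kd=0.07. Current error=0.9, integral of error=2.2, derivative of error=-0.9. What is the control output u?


u = Kp*e + Ki*int(e) + Kd*de/dt
= 2.2*0.9 + 0.11*2.2 + 0.07*(-0.9)
= 1.98 + 0.242 + -0.063
= 2.159


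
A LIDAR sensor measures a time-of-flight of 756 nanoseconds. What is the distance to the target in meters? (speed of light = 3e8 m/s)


tof = 756 ns = 7.56e-07 s
dist = c * tof / 2
= 3e8 * 7.56e-07 / 2
= 113.4 m


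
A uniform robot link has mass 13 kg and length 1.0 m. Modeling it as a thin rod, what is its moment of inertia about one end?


I = (1/3) * m * L^2
= (1/3) * 13 * 1.0^2
= 0.333333 * 13 * 1.0
= 4.3333 kg*m^2


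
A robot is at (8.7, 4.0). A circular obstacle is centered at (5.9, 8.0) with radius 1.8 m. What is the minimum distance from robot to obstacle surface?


center_dist = sqrt((8.7-5.9)^2 + (4.0-8.0)^2)
= sqrt(7.84 + 16.0)
= 4.8826
min_dist = center_dist - radius = 4.8826 - 1.8 = 3.0826 m


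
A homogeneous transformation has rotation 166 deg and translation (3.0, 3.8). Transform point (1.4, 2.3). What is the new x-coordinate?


x' = cos(theta)*px - sin(theta)*py + tx
= -0.9703*1.4 - 0.2419*2.3 + 3.0
= 1.0852


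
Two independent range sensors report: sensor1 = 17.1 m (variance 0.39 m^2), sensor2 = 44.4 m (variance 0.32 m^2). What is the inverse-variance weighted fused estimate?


w1 = (1/var1) / (1/var1 + 1/var2)
   = 2.5641 / (2.5641 + 3.125) = 0.4507
w2 = 1 - w1 = 0.5493
fused = w1*s1 + w2*s2 = 7.707 + 24.3887
= 32.0958 m


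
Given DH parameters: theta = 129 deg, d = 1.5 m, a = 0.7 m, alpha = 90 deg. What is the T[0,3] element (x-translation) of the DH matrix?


T[0,3] = a * cos(theta)
= 0.7 * cos(129 deg)
= 0.7 * -0.6293
= -0.4405


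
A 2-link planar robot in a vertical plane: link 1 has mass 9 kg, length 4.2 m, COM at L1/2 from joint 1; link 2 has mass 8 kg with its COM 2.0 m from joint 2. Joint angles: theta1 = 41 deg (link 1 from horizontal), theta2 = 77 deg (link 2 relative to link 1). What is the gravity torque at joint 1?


Horizontal distance from joint 1 to link-1 COM:
  x_c1 = (L1/2)*cos(t1) = 2.1 * 0.7547 = 1.5849 m
Horizontal distance from joint 1 to link-2 COM:
  x_c2 = L1*cos(t1) + Lc2*cos(t1+t2)
       = 4.2*0.7547 + 2.0*-0.4695 = 2.2308 m
tau1 = m1*g*x_c1 + m2*g*x_c2
     = 9*9.81*1.5849 + 8*9.81*2.2308
     = 139.9299 + 175.0761
     = 315.006 Nm


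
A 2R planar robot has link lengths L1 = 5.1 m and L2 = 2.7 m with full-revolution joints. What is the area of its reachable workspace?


r_max = L1 + L2 = 7.8 m
r_min = |L1 - L2| = 2.4 m
Area = pi*(r_max^2 - r_min^2)
= pi*(60.84 - 5.76)
= pi * 55.08
= 173.0389 m^2


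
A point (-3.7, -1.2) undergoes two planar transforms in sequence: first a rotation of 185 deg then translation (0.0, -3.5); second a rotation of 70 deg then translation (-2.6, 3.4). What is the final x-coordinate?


After transform 1:
x1 = cos(185)*-3.7 - sin(185)*-1.2 + 0.0 = 3.5813
y1 = sin(185)*-3.7 + cos(185)*-1.2 + -3.5 = -1.9821
After transform 2:
x2 = cos(70)*3.5813 - sin(70)*-1.9821 + -2.6
= 0.4874


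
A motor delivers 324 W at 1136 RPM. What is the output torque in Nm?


omega = 1136 * 2*pi/60 = 118.9616 rad/s
tau = P / omega = 324 / 118.9616
= 2.7236 Nm


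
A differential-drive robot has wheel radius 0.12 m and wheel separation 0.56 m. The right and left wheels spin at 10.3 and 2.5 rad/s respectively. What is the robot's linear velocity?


vR = r*wR = 0.12*10.3 = 1.236 m/s
vL = r*wL = 0.12*2.5 = 0.3 m/s
v = (vR+vL)/2 = 0.768 m/s
omega = (vR-vL)/L = 1.6714 rad/s
linear velocity = 0.768 m/s


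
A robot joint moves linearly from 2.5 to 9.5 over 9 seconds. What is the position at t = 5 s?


s = t/T = 5/9 = 0.5556
p(t) = p0 + (pf-p0)*s
= 2.5 + (9.5 - 2.5) * 0.5556
= 6.3889


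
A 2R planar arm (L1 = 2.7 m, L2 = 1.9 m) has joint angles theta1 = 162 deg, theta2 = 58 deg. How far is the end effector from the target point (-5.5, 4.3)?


End effector via forward kinematics:
x = L1*cos(t1) + L2*cos(t1+t2) = -4.0233
y = L1*sin(t1) + L2*sin(t1+t2) = -0.387
Distance to target:
d = sqrt((-5.5 - -4.0233)^2 + (4.3 - -0.387)^2)
= sqrt(2.1805 + 21.9675)
= 4.9141 m


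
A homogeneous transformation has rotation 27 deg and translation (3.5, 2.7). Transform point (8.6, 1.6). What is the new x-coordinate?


x' = cos(theta)*px - sin(theta)*py + tx
= 0.891*8.6 - 0.454*1.6 + 3.5
= 10.4363


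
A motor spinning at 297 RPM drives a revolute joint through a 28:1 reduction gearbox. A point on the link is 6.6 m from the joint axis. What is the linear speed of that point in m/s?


omega_motor = 297 * 2*pi/60 = 31.1018 rad/s
omega_joint = omega_motor / 28 = 1.1108 rad/s
v = omega_joint * r = 1.1108 * 6.6
= 7.3311 m/s


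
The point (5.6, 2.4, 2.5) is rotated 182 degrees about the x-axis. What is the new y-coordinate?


Rotation about x-axis: y' = y*cos(theta) - z*sin(theta)
= 2.4 * -0.9994 - 2.5 * -0.0349
= -2.3113


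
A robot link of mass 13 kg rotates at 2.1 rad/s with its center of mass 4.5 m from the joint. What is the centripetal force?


F = m * omega^2 * r
= 13 * 2.1^2 * 4.5
= 13 * 4.41 * 4.5
= 257.985 N


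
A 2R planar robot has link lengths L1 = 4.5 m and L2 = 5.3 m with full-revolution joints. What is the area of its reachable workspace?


r_max = L1 + L2 = 9.8 m
r_min = |L1 - L2| = 0.8 m
Area = pi*(r_max^2 - r_min^2)
= pi*(96.04 - 0.64)
= pi * 95.4
= 299.7079 m^2


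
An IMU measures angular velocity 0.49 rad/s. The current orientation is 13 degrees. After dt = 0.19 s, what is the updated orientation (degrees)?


delta_theta = w * dt = 0.49 * 0.19 = 0.0931 rad
= 5.3342 deg
theta_new = 13 + 5.3342 = 18.3342 deg


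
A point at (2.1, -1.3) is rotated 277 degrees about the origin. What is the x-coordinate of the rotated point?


x' = x*cos(theta) - y*sin(theta)
cos(277 deg) = 0.1219, sin(277 deg) = -0.9925
x' = 2.1 * 0.1219 - -1.3 * -0.9925
= 0.2559 - 1.2903
= -1.0344


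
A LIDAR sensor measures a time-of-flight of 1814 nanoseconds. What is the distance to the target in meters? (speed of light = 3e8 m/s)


tof = 1814 ns = 1.814e-06 s
dist = c * tof / 2
= 3e8 * 1.814e-06 / 2
= 272.1 m


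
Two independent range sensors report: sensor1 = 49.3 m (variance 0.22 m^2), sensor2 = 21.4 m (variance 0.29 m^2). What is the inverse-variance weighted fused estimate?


w1 = (1/var1) / (1/var1 + 1/var2)
   = 4.5455 / (4.5455 + 3.4483) = 0.5686
w2 = 1 - w1 = 0.4314
fused = w1*s1 + w2*s2 = 28.0333 + 9.2314
= 37.2647 m


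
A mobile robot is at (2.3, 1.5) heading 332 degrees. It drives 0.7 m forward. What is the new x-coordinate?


x_new = x0 + d*cos(theta)
= 2.3 + 0.7*cos(332)
= 2.3 + 0.6181
= 2.9181


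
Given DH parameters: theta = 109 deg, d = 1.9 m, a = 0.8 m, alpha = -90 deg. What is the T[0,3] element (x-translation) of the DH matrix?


T[0,3] = a * cos(theta)
= 0.8 * cos(109 deg)
= 0.8 * -0.3256
= -0.2605


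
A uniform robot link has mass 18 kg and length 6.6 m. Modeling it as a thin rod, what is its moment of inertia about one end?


I = (1/3) * m * L^2
= (1/3) * 18 * 6.6^2
= 0.333333 * 18 * 43.56
= 261.36 kg*m^2


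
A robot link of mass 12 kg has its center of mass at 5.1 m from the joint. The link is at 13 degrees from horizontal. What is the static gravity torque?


tau = m*g*L*cos(angle)
= 12 * 9.81 * 5.1 * cos(13 deg)
= 12 * 9.81 * 5.1 * 0.9744
= 584.9845 Nm


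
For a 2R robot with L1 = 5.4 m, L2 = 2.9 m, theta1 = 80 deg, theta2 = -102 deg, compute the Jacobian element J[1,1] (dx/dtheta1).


J[1,1] = -L1*sin(t1) - L2*sin(t1+t2)
= -5.4*sin(80) - 2.9*sin(-22)
= -4.2316


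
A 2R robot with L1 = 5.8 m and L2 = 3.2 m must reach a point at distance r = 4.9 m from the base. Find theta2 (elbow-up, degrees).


cos(theta2) = (r^2 - L1^2 - L2^2) / (2*L1*L2)
cos(theta2) = (24.01 - 33.64 - 10.24) / 37.12
cos(theta2) = -0.535291
theta2 = 122.3636 degrees


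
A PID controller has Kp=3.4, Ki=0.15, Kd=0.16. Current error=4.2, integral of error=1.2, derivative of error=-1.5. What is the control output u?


u = Kp*e + Ki*int(e) + Kd*de/dt
= 3.4*4.2 + 0.15*1.2 + 0.16*(-1.5)
= 14.28 + 0.18 + -0.24
= 14.22


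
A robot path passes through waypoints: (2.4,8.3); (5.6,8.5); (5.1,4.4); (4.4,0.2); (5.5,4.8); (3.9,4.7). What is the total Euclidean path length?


Segment lengths:
  seg1 = sqrt((3.2)^2 + (0.2)^2) = 3.2062
  seg2 = sqrt((-0.5)^2 + (-4.1)^2) = 4.1304
  seg3 = sqrt((-0.7)^2 + (-4.2)^2) = 4.2579
  seg4 = sqrt((1.1)^2 + (4.6)^2) = 4.7297
  seg5 = sqrt((-1.6)^2 + (-0.1)^2) = 1.6031
Total = 17.9274


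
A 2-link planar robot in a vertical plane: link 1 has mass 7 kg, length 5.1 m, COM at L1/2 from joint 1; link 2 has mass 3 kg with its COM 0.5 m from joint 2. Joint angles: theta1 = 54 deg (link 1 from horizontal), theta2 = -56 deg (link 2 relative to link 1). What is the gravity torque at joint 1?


Horizontal distance from joint 1 to link-1 COM:
  x_c1 = (L1/2)*cos(t1) = 2.55 * 0.5878 = 1.4989 m
Horizontal distance from joint 1 to link-2 COM:
  x_c2 = L1*cos(t1) + Lc2*cos(t1+t2)
       = 5.1*0.5878 + 0.5*0.9994 = 3.4974 m
tau1 = m1*g*x_c1 + m2*g*x_c2
     = 7*9.81*1.4989 + 3*9.81*3.4974
     = 102.9262 + 102.9285
     = 205.8547 Nm


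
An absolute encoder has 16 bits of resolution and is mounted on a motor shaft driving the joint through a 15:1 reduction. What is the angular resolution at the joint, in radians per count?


counts = 2^16 = 65536
effective counts at joint = 65536 * 15 = 983040
resolution = 2*pi / 983040
= 6.3916e-06 rad/count


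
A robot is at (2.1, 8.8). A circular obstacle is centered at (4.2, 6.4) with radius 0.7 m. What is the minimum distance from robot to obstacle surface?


center_dist = sqrt((2.1-4.2)^2 + (8.8-6.4)^2)
= sqrt(4.41 + 5.76)
= 3.189
min_dist = center_dist - radius = 3.189 - 0.7 = 2.489 m


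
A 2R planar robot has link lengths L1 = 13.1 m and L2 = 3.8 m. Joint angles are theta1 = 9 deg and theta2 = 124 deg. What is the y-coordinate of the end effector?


Convert angles to radians: theta1 = 0.1571, theta2 = 2.1642
y = L1*sin(theta1) + L2*sin(theta1+theta2)
y = 2.0493 + 2.7791
y = 4.8284


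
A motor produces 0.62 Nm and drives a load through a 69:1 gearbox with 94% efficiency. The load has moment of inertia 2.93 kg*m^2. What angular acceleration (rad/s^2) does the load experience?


tau_out = tau_motor * N * eta
= 0.62 * 69 * 0.94 = 40.2132 Nm
alpha = tau_out / I = 40.2132 / 2.93
= 13.7246 rad/s^2


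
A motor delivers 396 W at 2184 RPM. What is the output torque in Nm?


omega = 2184 * 2*pi/60 = 228.7079 rad/s
tau = P / omega = 396 / 228.7079
= 1.7315 Nm


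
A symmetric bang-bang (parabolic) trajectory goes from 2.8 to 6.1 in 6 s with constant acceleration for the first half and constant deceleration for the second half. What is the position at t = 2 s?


Symmetric rest-to-rest: each phase covers (pf-p0)/2 in time T/2. 0.5*a*(T/2)^2 = (pf-p0)/2 => a = 4*(pf-p0)/T^2
a = 4*(6.1-2.8)/6^2 = 0.3667
t = 2 is in the acceleration phase (t <= T/2).
p = p0 + 0.5*a*t^2 = 2.8 + 0.5*0.3667*2^2
= 3.5333


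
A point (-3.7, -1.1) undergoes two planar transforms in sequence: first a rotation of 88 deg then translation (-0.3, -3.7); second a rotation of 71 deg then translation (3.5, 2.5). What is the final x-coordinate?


After transform 1:
x1 = cos(88)*-3.7 - sin(88)*-1.1 + -0.3 = 0.6702
y1 = sin(88)*-3.7 + cos(88)*-1.1 + -3.7 = -7.4361
After transform 2:
x2 = cos(71)*0.6702 - sin(71)*-7.4361 + 3.5
= 10.7492


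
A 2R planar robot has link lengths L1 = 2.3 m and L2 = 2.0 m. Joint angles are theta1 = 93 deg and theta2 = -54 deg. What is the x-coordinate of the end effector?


Convert angles to radians: theta1 = 1.6232, theta2 = -0.9425
x = L1*cos(theta1) + L2*cos(theta1+theta2)
x = -0.1204 + 1.5543
x = 1.4339


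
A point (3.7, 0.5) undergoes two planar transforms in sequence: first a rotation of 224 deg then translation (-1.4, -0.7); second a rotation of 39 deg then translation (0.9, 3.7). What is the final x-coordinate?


After transform 1:
x1 = cos(224)*3.7 - sin(224)*0.5 + -1.4 = -3.7142
y1 = sin(224)*3.7 + cos(224)*0.5 + -0.7 = -3.6299
After transform 2:
x2 = cos(39)*-3.7142 - sin(39)*-3.6299 + 0.9
= 0.2979


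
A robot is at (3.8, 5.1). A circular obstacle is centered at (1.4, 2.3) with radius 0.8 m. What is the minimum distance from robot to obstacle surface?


center_dist = sqrt((3.8-1.4)^2 + (5.1-2.3)^2)
= sqrt(5.76 + 7.84)
= 3.6878
min_dist = center_dist - radius = 3.6878 - 0.8 = 2.8878 m


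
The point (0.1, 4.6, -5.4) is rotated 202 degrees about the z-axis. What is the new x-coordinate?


Rotation about z-axis: x' = x*cos(theta) - y*sin(theta)
= 0.1 * -0.9272 - 4.6 * -0.3746
= 1.6305


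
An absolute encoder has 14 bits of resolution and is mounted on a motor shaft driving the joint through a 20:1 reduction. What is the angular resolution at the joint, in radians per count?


counts = 2^14 = 16384
effective counts at joint = 16384 * 20 = 327680
resolution = 2*pi / 327680
= 1.9175e-05 rad/count


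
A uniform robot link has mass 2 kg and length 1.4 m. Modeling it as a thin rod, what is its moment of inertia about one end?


I = (1/3) * m * L^2
= (1/3) * 2 * 1.4^2
= 0.333333 * 2 * 1.96
= 1.3067 kg*m^2


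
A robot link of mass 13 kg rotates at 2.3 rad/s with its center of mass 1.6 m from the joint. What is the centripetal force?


F = m * omega^2 * r
= 13 * 2.3^2 * 1.6
= 13 * 5.29 * 1.6
= 110.032 N


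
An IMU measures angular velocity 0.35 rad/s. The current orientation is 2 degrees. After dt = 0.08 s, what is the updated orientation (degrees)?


delta_theta = w * dt = 0.35 * 0.08 = 0.028 rad
= 1.6043 deg
theta_new = 2 + 1.6043 = 3.6043 deg


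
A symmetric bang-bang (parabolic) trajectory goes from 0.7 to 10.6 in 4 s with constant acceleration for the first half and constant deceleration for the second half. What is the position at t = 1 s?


Symmetric rest-to-rest: each phase covers (pf-p0)/2 in time T/2. 0.5*a*(T/2)^2 = (pf-p0)/2 => a = 4*(pf-p0)/T^2
a = 4*(10.6-0.7)/4^2 = 2.475
t = 1 is in the acceleration phase (t <= T/2).
p = p0 + 0.5*a*t^2 = 0.7 + 0.5*2.475*1^2
= 1.9375


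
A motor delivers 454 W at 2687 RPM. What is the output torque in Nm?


omega = 2687 * 2*pi/60 = 281.382 rad/s
tau = P / omega = 454 / 281.382
= 1.6135 Nm


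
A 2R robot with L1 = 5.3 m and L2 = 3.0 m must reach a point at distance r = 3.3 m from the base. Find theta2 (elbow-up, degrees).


cos(theta2) = (r^2 - L1^2 - L2^2) / (2*L1*L2)
cos(theta2) = (10.89 - 28.09 - 9.0) / 31.8
cos(theta2) = -0.823899
theta2 = 145.4771 degrees


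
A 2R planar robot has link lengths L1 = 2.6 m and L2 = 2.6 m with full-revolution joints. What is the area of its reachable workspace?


r_max = L1 + L2 = 5.2 m
r_min = |L1 - L2| = 0.0 m
Area = pi*(r_max^2 - r_min^2)
= pi*(27.04 - 0.0)
= pi * 27.04
= 84.9487 m^2


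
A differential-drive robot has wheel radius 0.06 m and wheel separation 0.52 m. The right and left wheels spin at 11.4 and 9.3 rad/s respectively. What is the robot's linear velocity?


vR = r*wR = 0.06*11.4 = 0.684 m/s
vL = r*wL = 0.06*9.3 = 0.558 m/s
v = (vR+vL)/2 = 0.621 m/s
omega = (vR-vL)/L = 0.2423 rad/s
linear velocity = 0.621 m/s


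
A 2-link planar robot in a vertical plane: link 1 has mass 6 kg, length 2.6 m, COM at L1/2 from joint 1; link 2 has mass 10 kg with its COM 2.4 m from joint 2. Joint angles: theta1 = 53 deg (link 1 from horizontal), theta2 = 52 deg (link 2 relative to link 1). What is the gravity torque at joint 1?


Horizontal distance from joint 1 to link-1 COM:
  x_c1 = (L1/2)*cos(t1) = 1.3 * 0.6018 = 0.7824 m
Horizontal distance from joint 1 to link-2 COM:
  x_c2 = L1*cos(t1) + Lc2*cos(t1+t2)
       = 2.6*0.6018 + 2.4*-0.2588 = 0.9436 m
tau1 = m1*g*x_c1 + m2*g*x_c2
     = 6*9.81*0.7824 + 10*9.81*0.9436
     = 46.0497 + 92.5626
     = 138.6123 Nm


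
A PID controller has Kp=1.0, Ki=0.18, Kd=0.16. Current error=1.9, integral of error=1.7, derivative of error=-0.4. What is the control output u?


u = Kp*e + Ki*int(e) + Kd*de/dt
= 1.0*1.9 + 0.18*1.7 + 0.16*(-0.4)
= 1.9 + 0.306 + -0.064
= 2.142


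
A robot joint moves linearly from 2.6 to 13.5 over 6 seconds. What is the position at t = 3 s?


s = t/T = 3/6 = 0.5
p(t) = p0 + (pf-p0)*s
= 2.6 + (13.5 - 2.6) * 0.5
= 8.05


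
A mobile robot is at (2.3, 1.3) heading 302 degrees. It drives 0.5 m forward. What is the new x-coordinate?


x_new = x0 + d*cos(theta)
= 2.3 + 0.5*cos(302)
= 2.3 + 0.265
= 2.565


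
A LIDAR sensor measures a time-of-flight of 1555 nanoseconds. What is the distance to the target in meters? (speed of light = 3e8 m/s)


tof = 1555 ns = 1.555e-06 s
dist = c * tof / 2
= 3e8 * 1.555e-06 / 2
= 233.25 m


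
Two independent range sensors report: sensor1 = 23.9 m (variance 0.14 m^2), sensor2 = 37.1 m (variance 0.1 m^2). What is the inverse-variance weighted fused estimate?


w1 = (1/var1) / (1/var1 + 1/var2)
   = 7.1429 / (7.1429 + 10.0) = 0.4167
w2 = 1 - w1 = 0.5833
fused = w1*s1 + w2*s2 = 9.9583 + 21.6417
= 31.6 m


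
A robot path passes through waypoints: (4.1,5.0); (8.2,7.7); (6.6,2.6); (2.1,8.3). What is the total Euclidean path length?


Segment lengths:
  seg1 = sqrt((4.1)^2 + (2.7)^2) = 4.9092
  seg2 = sqrt((-1.6)^2 + (-5.1)^2) = 5.3451
  seg3 = sqrt((-4.5)^2 + (5.7)^2) = 7.2622
Total = 17.5165


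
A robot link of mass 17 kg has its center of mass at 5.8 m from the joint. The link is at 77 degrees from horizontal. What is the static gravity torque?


tau = m*g*L*cos(angle)
= 17 * 9.81 * 5.8 * cos(77 deg)
= 17 * 9.81 * 5.8 * 0.225
= 217.5875 Nm


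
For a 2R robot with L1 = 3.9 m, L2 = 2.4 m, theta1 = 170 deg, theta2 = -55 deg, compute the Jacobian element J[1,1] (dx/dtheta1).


J[1,1] = -L1*sin(t1) - L2*sin(t1+t2)
= -3.9*sin(170) - 2.4*sin(115)
= -2.8524


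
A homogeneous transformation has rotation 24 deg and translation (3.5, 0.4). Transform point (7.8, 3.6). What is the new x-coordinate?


x' = cos(theta)*px - sin(theta)*py + tx
= 0.9135*7.8 - 0.4067*3.6 + 3.5
= 9.1614


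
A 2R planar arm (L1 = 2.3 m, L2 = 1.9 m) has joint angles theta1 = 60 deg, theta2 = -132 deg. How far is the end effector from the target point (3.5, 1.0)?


End effector via forward kinematics:
x = L1*cos(t1) + L2*cos(t1+t2) = 1.7371
y = L1*sin(t1) + L2*sin(t1+t2) = 0.1849
Distance to target:
d = sqrt((3.5 - 1.7371)^2 + (1.0 - 0.1849)^2)
= sqrt(3.1077 + 0.6645)
= 1.9422 m


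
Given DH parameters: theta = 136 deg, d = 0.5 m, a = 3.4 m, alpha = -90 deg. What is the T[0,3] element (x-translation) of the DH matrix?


T[0,3] = a * cos(theta)
= 3.4 * cos(136 deg)
= 3.4 * -0.7193
= -2.4458


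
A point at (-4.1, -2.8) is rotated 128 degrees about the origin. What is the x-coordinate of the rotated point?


x' = x*cos(theta) - y*sin(theta)
cos(128 deg) = -0.6157, sin(128 deg) = 0.788
x' = -4.1 * -0.6157 - -2.8 * 0.788
= 2.5242 - -2.2064
= 4.7306


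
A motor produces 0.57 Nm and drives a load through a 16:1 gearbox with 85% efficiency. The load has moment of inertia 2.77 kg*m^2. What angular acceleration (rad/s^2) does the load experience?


tau_out = tau_motor * N * eta
= 0.57 * 16 * 0.85 = 7.752 Nm
alpha = tau_out / I = 7.752 / 2.77
= 2.7986 rad/s^2


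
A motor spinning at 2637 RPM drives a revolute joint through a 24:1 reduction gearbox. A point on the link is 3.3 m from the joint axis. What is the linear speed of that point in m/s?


omega_motor = 2637 * 2*pi/60 = 276.146 rad/s
omega_joint = omega_motor / 24 = 11.5061 rad/s
v = omega_joint * r = 11.5061 * 3.3
= 37.9701 m/s


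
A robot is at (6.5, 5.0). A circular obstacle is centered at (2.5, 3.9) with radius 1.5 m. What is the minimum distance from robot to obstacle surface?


center_dist = sqrt((6.5-2.5)^2 + (5.0-3.9)^2)
= sqrt(16.0 + 1.21)
= 4.1485
min_dist = center_dist - radius = 4.1485 - 1.5 = 2.6485 m


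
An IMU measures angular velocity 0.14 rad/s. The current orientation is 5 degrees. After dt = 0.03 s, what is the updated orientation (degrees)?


delta_theta = w * dt = 0.14 * 0.03 = 0.0042 rad
= 0.2406 deg
theta_new = 5 + 0.2406 = 5.2406 deg


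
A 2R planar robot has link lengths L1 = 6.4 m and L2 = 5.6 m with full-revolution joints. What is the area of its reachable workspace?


r_max = L1 + L2 = 12.0 m
r_min = |L1 - L2| = 0.8 m
Area = pi*(r_max^2 - r_min^2)
= pi*(144.0 - 0.64)
= pi * 143.36
= 450.3787 m^2


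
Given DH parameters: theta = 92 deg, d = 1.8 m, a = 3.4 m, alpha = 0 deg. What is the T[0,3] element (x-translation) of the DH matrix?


T[0,3] = a * cos(theta)
= 3.4 * cos(92 deg)
= 3.4 * -0.0349
= -0.1187


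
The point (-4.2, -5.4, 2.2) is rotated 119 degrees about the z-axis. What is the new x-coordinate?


Rotation about z-axis: x' = x*cos(theta) - y*sin(theta)
= -4.2 * -0.4848 - -5.4 * 0.8746
= 6.7591


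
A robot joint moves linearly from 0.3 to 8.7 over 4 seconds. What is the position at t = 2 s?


s = t/T = 2/4 = 0.5
p(t) = p0 + (pf-p0)*s
= 0.3 + (8.7 - 0.3) * 0.5
= 4.5


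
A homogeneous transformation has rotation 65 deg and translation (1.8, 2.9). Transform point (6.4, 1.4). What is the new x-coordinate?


x' = cos(theta)*px - sin(theta)*py + tx
= 0.4226*6.4 - 0.9063*1.4 + 1.8
= 3.2359


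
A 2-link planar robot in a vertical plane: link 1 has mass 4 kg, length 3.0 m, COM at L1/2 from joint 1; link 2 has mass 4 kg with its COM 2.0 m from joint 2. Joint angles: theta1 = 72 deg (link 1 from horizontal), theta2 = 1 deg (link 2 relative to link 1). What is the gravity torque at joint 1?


Horizontal distance from joint 1 to link-1 COM:
  x_c1 = (L1/2)*cos(t1) = 1.5 * 0.309 = 0.4635 m
Horizontal distance from joint 1 to link-2 COM:
  x_c2 = L1*cos(t1) + Lc2*cos(t1+t2)
       = 3.0*0.309 + 2.0*0.2924 = 1.5118 m
tau1 = m1*g*x_c1 + m2*g*x_c2
     = 4*9.81*0.4635 + 4*9.81*1.5118
     = 18.1887 + 59.3228
     = 77.5116 Nm


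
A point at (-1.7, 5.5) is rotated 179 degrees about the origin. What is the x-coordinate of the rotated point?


x' = x*cos(theta) - y*sin(theta)
cos(179 deg) = -0.9998, sin(179 deg) = 0.0175
x' = -1.7 * -0.9998 - 5.5 * 0.0175
= 1.6997 - 0.096
= 1.6038


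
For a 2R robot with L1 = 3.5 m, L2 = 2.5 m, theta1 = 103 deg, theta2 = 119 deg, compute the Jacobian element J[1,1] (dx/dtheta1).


J[1,1] = -L1*sin(t1) - L2*sin(t1+t2)
= -3.5*sin(103) - 2.5*sin(222)
= -1.7375


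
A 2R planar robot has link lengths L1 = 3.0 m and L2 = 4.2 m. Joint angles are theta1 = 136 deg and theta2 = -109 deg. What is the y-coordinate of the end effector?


Convert angles to radians: theta1 = 2.3736, theta2 = -1.9024
y = L1*sin(theta1) + L2*sin(theta1+theta2)
y = 2.084 + 1.9068
y = 3.9907


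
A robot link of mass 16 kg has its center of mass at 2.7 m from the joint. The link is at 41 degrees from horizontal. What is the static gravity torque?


tau = m*g*L*cos(angle)
= 16 * 9.81 * 2.7 * cos(41 deg)
= 16 * 9.81 * 2.7 * 0.7547
= 319.8399 Nm


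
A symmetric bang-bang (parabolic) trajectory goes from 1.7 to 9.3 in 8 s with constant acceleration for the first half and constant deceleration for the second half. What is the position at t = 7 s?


Symmetric rest-to-rest: each phase covers (pf-p0)/2 in time T/2. 0.5*a*(T/2)^2 = (pf-p0)/2 => a = 4*(pf-p0)/T^2
a = 4*(9.3-1.7)/8^2 = 0.475
t = 7 is in the deceleration phase (t > T/2).
p = pf - 0.5*a*(T-t)^2 = 9.3 - 0.5*0.475*1^2
= 9.0625


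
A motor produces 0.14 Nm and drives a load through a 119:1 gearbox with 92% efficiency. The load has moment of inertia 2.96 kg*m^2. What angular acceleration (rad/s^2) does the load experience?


tau_out = tau_motor * N * eta
= 0.14 * 119 * 0.92 = 15.3272 Nm
alpha = tau_out / I = 15.3272 / 2.96
= 5.1781 rad/s^2


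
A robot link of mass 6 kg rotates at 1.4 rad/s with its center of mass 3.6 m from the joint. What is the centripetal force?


F = m * omega^2 * r
= 6 * 1.4^2 * 3.6
= 6 * 1.96 * 3.6
= 42.336 N


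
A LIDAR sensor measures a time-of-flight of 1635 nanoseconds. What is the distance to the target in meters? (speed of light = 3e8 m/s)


tof = 1635 ns = 1.635e-06 s
dist = c * tof / 2
= 3e8 * 1.635e-06 / 2
= 245.25 m


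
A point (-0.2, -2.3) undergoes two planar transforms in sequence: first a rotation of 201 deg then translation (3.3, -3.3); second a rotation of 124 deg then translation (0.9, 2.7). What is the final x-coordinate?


After transform 1:
x1 = cos(201)*-0.2 - sin(201)*-2.3 + 3.3 = 2.6625
y1 = sin(201)*-0.2 + cos(201)*-2.3 + -3.3 = -1.0811
After transform 2:
x2 = cos(124)*2.6625 - sin(124)*-1.0811 + 0.9
= 0.3074


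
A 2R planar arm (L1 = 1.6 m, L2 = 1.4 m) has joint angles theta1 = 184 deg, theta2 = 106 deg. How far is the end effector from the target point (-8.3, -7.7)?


End effector via forward kinematics:
x = L1*cos(t1) + L2*cos(t1+t2) = -1.1173
y = L1*sin(t1) + L2*sin(t1+t2) = -1.4272
Distance to target:
d = sqrt((-8.3 - -1.1173)^2 + (-7.7 - -1.4272)^2)
= sqrt(51.5915 + 39.3483)
= 9.5362 m


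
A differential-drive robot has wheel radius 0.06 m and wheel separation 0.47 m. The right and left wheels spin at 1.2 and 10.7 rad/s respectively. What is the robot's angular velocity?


vR = r*wR = 0.06*1.2 = 0.072 m/s
vL = r*wL = 0.06*10.7 = 0.642 m/s
v = (vR+vL)/2 = 0.357 m/s
omega = (vR-vL)/L = -1.2128 rad/s
angular velocity = -1.2128 rad/s


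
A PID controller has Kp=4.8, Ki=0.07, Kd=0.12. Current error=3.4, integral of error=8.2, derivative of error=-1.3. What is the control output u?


u = Kp*e + Ki*int(e) + Kd*de/dt
= 4.8*3.4 + 0.07*8.2 + 0.12*(-1.3)
= 16.32 + 0.574 + -0.156
= 16.738


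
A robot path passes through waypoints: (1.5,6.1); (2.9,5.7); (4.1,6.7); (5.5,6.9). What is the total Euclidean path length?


Segment lengths:
  seg1 = sqrt((1.4)^2 + (-0.4)^2) = 1.456
  seg2 = sqrt((1.2)^2 + (1.0)^2) = 1.562
  seg3 = sqrt((1.4)^2 + (0.2)^2) = 1.4142
Total = 4.4323


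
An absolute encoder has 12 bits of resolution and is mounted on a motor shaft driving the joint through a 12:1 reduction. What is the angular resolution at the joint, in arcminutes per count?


counts = 2^12 = 4096
effective counts at joint = 4096 * 12 = 49152
resolution = 360*60 / 49152
= 0.4395 arcmin/count


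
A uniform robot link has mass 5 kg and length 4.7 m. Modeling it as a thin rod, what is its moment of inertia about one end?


I = (1/3) * m * L^2
= (1/3) * 5 * 4.7^2
= 0.333333 * 5 * 22.09
= 36.8167 kg*m^2


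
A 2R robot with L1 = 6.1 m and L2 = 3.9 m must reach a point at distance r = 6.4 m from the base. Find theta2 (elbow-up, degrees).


cos(theta2) = (r^2 - L1^2 - L2^2) / (2*L1*L2)
cos(theta2) = (40.96 - 37.21 - 15.21) / 47.58
cos(theta2) = -0.240858
theta2 = 103.9372 degrees


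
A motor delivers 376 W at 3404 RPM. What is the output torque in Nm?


omega = 3404 * 2*pi/60 = 356.466 rad/s
tau = P / omega = 376 / 356.466
= 1.0548 Nm


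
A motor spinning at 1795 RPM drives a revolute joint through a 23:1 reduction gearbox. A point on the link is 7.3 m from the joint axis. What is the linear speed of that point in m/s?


omega_motor = 1795 * 2*pi/60 = 187.972 rad/s
omega_joint = omega_motor / 23 = 8.1727 rad/s
v = omega_joint * r = 8.1727 * 7.3
= 59.6607 m/s


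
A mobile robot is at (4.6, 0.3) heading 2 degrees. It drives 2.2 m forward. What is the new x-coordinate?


x_new = x0 + d*cos(theta)
= 4.6 + 2.2*cos(2)
= 4.6 + 2.1987
= 6.7987


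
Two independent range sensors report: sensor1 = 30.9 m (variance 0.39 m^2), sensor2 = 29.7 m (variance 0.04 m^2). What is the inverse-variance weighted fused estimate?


w1 = (1/var1) / (1/var1 + 1/var2)
   = 2.5641 / (2.5641 + 25.0) = 0.093
w2 = 1 - w1 = 0.907
fused = w1*s1 + w2*s2 = 2.8744 + 26.9372
= 29.8116 m


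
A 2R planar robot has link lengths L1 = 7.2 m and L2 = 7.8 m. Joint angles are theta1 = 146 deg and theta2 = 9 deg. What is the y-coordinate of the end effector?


Convert angles to radians: theta1 = 2.5482, theta2 = 0.1571
y = L1*sin(theta1) + L2*sin(theta1+theta2)
y = 4.0262 + 3.2964
y = 7.3226


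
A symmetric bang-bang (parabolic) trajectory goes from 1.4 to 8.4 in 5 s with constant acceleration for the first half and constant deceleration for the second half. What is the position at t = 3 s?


Symmetric rest-to-rest: each phase covers (pf-p0)/2 in time T/2. 0.5*a*(T/2)^2 = (pf-p0)/2 => a = 4*(pf-p0)/T^2
a = 4*(8.4-1.4)/5^2 = 1.12
t = 3 is in the deceleration phase (t > T/2).
p = pf - 0.5*a*(T-t)^2 = 8.4 - 0.5*1.12*2^2
= 6.16


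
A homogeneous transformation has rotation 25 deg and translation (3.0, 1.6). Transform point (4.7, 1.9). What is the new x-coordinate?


x' = cos(theta)*px - sin(theta)*py + tx
= 0.9063*4.7 - 0.4226*1.9 + 3.0
= 6.4567


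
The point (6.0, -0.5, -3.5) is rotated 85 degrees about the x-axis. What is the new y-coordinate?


Rotation about x-axis: y' = y*cos(theta) - z*sin(theta)
= -0.5 * 0.0872 - -3.5 * 0.9962
= 3.4431


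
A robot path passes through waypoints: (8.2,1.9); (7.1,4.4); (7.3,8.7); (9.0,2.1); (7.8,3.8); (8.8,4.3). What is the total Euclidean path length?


Segment lengths:
  seg1 = sqrt((-1.1)^2 + (2.5)^2) = 2.7313
  seg2 = sqrt((0.2)^2 + (4.3)^2) = 4.3046
  seg3 = sqrt((1.7)^2 + (-6.6)^2) = 6.8154
  seg4 = sqrt((-1.2)^2 + (1.7)^2) = 2.0809
  seg5 = sqrt((1.0)^2 + (0.5)^2) = 1.118
Total = 17.0503


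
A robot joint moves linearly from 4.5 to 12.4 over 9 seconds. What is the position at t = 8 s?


s = t/T = 8/9 = 0.8889
p(t) = p0 + (pf-p0)*s
= 4.5 + (12.4 - 4.5) * 0.8889
= 11.5222


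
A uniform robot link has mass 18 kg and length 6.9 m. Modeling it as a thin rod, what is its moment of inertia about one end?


I = (1/3) * m * L^2
= (1/3) * 18 * 6.9^2
= 0.333333 * 18 * 47.61
= 285.66 kg*m^2


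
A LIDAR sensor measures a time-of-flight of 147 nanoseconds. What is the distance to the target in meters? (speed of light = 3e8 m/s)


tof = 147 ns = 1.47e-07 s
dist = c * tof / 2
= 3e8 * 1.47e-07 / 2
= 22.05 m


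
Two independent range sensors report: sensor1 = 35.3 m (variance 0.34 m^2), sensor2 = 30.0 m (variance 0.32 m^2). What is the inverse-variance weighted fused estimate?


w1 = (1/var1) / (1/var1 + 1/var2)
   = 2.9412 / (2.9412 + 3.125) = 0.4848
w2 = 1 - w1 = 0.5152
fused = w1*s1 + w2*s2 = 17.1152 + 15.4545
= 32.5697 m


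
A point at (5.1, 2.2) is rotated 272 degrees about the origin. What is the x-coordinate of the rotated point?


x' = x*cos(theta) - y*sin(theta)
cos(272 deg) = 0.0349, sin(272 deg) = -0.9994
x' = 5.1 * 0.0349 - 2.2 * -0.9994
= 0.178 - -2.1987
= 2.3766


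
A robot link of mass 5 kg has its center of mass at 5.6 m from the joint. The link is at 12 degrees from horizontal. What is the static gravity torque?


tau = m*g*L*cos(angle)
= 5 * 9.81 * 5.6 * cos(12 deg)
= 5 * 9.81 * 5.6 * 0.9781
= 268.6776 Nm


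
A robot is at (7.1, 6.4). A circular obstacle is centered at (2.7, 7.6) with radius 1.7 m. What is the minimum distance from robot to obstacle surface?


center_dist = sqrt((7.1-2.7)^2 + (6.4-7.6)^2)
= sqrt(19.36 + 1.44)
= 4.5607
min_dist = center_dist - radius = 4.5607 - 1.7 = 2.8607 m


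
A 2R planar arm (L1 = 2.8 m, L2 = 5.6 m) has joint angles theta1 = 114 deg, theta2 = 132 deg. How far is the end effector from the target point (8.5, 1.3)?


End effector via forward kinematics:
x = L1*cos(t1) + L2*cos(t1+t2) = -3.4166
y = L1*sin(t1) + L2*sin(t1+t2) = -2.5579
Distance to target:
d = sqrt((8.5 - -3.4166)^2 + (1.3 - -2.5579)^2)
= sqrt(142.0051 + 14.8836)
= 12.5255 m


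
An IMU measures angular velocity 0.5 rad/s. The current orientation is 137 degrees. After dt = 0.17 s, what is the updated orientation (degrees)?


delta_theta = w * dt = 0.5 * 0.17 = 0.085 rad
= 4.8701 deg
theta_new = 137 + 4.8701 = 141.8701 deg


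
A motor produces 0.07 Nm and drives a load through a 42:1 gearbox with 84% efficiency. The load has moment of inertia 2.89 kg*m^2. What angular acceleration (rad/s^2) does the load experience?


tau_out = tau_motor * N * eta
= 0.07 * 42 * 0.84 = 2.4696 Nm
alpha = tau_out / I = 2.4696 / 2.89
= 0.8545 rad/s^2


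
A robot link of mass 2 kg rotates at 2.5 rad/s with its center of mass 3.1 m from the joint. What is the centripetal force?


F = m * omega^2 * r
= 2 * 2.5^2 * 3.1
= 2 * 6.25 * 3.1
= 38.75 N


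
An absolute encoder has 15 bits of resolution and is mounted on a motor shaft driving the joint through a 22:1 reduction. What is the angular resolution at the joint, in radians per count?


counts = 2^15 = 32768
effective counts at joint = 32768 * 22 = 720896
resolution = 2*pi / 720896
= 8.7158e-06 rad/count


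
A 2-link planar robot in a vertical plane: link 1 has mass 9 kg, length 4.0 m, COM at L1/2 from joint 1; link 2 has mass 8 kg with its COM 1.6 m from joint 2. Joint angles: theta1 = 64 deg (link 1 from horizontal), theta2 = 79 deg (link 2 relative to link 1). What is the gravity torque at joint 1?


Horizontal distance from joint 1 to link-1 COM:
  x_c1 = (L1/2)*cos(t1) = 2.0 * 0.4384 = 0.8767 m
Horizontal distance from joint 1 to link-2 COM:
  x_c2 = L1*cos(t1) + Lc2*cos(t1+t2)
       = 4.0*0.4384 + 1.6*-0.7986 = 0.4757 m
tau1 = m1*g*x_c1 + m2*g*x_c2
     = 9*9.81*0.8767 + 8*9.81*0.4757
     = 77.4076 + 37.3304
     = 114.738 Nm


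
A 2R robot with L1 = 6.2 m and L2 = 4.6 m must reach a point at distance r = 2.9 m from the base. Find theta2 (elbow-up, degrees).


cos(theta2) = (r^2 - L1^2 - L2^2) / (2*L1*L2)
cos(theta2) = (8.41 - 38.44 - 21.16) / 57.04
cos(theta2) = -0.89744
theta2 = 153.8236 degrees


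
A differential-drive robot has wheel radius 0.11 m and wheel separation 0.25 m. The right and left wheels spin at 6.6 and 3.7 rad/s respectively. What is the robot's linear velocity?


vR = r*wR = 0.11*6.6 = 0.726 m/s
vL = r*wL = 0.11*3.7 = 0.407 m/s
v = (vR+vL)/2 = 0.5665 m/s
omega = (vR-vL)/L = 1.276 rad/s
linear velocity = 0.5665 m/s


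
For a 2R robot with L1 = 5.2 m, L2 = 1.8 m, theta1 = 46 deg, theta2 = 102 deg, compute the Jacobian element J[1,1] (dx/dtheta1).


J[1,1] = -L1*sin(t1) - L2*sin(t1+t2)
= -5.2*sin(46) - 1.8*sin(148)
= -4.6944
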